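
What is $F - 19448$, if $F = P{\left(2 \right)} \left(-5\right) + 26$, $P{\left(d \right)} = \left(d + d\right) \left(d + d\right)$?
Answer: $-19502$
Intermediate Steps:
$P{\left(d \right)} = 4 d^{2}$ ($P{\left(d \right)} = 2 d 2 d = 4 d^{2}$)
$F = -54$ ($F = 4 \cdot 2^{2} \left(-5\right) + 26 = 4 \cdot 4 \left(-5\right) + 26 = 16 \left(-5\right) + 26 = -80 + 26 = -54$)
$F - 19448 = -54 - 19448 = -19502$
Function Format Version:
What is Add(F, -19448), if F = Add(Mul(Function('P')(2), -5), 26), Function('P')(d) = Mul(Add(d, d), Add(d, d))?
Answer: -19502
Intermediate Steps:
Function('P')(d) = Mul(4, Pow(d, 2)) (Function('P')(d) = Mul(Mul(2, d), Mul(2, d)) = Mul(4, Pow(d, 2)))
F = -54 (F = Add(Mul(Mul(4, Pow(2, 2)), -5), 26) = Add(Mul(Mul(4, 4), -5), 26) = Add(Mul(16, -5), 26) = Add(-80, 26) = -54)
Add(F, -19448) = Add(-54, -19448) = -19502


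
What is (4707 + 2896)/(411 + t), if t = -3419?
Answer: -7603/3008 ≈ -2.5276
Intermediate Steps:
(4707 + 2896)/(411 + t) = (4707 + 2896)/(411 - 3419) = 7603/(-3008) = 7603*(-1/3008) = -7603/3008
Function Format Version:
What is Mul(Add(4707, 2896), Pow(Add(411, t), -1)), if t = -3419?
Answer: Rational(-7603, 3008) ≈ -2.5276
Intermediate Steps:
Mul(Add(4707, 2896), Pow(Add(411, t), -1)) = Mul(Add(4707, 2896), Pow(Add(411, -3419), -1)) = Mul(7603, Pow(-3008, -1)) = Mul(7603, Rational(-1, 3008)) = Rational(-7603, 3008)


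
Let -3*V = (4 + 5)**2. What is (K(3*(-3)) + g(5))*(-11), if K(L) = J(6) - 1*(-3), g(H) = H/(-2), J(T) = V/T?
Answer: 44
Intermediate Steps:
V = -27 (V = -(4 + 5)**2/3 = -1/3*9**2 = -1/3*81 = -27)
J(T) = -27/T
g(H) = -H/2 (g(H) = H*(-1/2) = -H/2)
K(L) = -3/2 (K(L) = -27/6 - 1*(-3) = -27*1/6 + 3 = -9/2 + 3 = -3/2)
(K(3*(-3)) + g(5))*(-11) = (-3/2 - 1/2*5)*(-11) = (-3/2 - 5/2)*(-11) = -4*(-11) = 44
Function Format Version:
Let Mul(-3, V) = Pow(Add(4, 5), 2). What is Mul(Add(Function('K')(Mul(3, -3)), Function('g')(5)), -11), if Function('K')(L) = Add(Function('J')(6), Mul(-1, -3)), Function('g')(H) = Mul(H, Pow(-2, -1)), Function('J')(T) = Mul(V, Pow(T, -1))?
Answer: 44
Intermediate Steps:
V = -27 (V = Mul(Rational(-1, 3), Pow(Add(4, 5), 2)) = Mul(Rational(-1, 3), Pow(9, 2)) = Mul(Rational(-1, 3), 81) = -27)
Function('J')(T) = Mul(-27, Pow(T, -1))
Function('g')(H) = Mul(Rational(-1, 2), H) (Function('g')(H) = Mul(H, Rational(-1, 2)) = Mul(Rational(-1, 2), H))
Function('K')(L) = Rational(-3, 2) (Function('K')(L) = Add(Mul(-27, Pow(6, -1)), Mul(-1, -3)) = Add(Mul(-27, Rational(1, 6)), 3) = Add(Rational(-9, 2), 3) = Rational(-3, 2))
Mul(Add(Function('K')(Mul(3, -3)), Function('g')(5)), -11) = Mul(Add(Rational(-3, 2), Mul(Rational(-1, 2), 5)), -11) = Mul(Add(Rational(-3, 2), Rational(-5, 2)), -11) = Mul(-4, -11) = 44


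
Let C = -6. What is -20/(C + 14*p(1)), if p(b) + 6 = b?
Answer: 5/19 ≈ 0.26316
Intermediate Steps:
p(b) = -6 + b
-20/(C + 14*p(1)) = -20/(-6 + 14*(-6 + 1)) = -20/(-6 + 14*(-5)) = -20/(-6 - 70) = -20/(-76) = -20*(-1/76) = 5/19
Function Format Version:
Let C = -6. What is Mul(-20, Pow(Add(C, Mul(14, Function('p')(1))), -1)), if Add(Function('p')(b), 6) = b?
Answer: Rational(5, 19) ≈ 0.26316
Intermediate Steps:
Function('p')(b) = Add(-6, b)
Mul(-20, Pow(Add(C, Mul(14, Function('p')(1))), -1)) = Mul(-20, Pow(Add(-6, Mul(14, Add(-6, 1))), -1)) = Mul(-20, Pow(Add(-6, Mul(14, -5)), -1)) = Mul(-20, Pow(Add(-6, -70), -1)) = Mul(-20, Pow(-76, -1)) = Mul(-20, Rational(-1, 76)) = Rational(5, 19)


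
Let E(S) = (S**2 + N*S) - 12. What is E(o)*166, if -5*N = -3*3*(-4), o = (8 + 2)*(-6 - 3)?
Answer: 1450176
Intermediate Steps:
o = -90 (o = 10*(-9) = -90)
N = -36/5 (N = -(-3*3)*(-4)/5 = -(-9)*(-4)/5 = -1/5*36 = -36/5 ≈ -7.2000)
E(S) = -12 + S**2 - 36*S/5 (E(S) = (S**2 - 36*S/5) - 12 = -12 + S**2 - 36*S/5)
E(o)*166 = (-12 + (-90)**2 - 36/5*(-90))*166 = (-12 + 8100 + 648)*166 = 8736*166 = 1450176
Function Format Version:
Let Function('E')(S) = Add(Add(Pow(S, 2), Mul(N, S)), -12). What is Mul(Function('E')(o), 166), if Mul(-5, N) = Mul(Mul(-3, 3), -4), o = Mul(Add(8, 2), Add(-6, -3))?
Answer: 1450176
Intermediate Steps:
o = -90 (o = Mul(10, -9) = -90)
N = Rational(-36, 5) (N = Mul(Rational(-1, 5), Mul(Mul(-3, 3), -4)) = Mul(Rational(-1, 5), Mul(-9, -4)) = Mul(Rational(-1, 5), 36) = Rational(-36, 5) ≈ -7.2000)
Function('E')(S) = Add(-12, Pow(S, 2), Mul(Rational(-36, 5), S)) (Function('E')(S) = Add(Add(Pow(S, 2), Mul(Rational(-36, 5), S)), -12) = Add(-12, Pow(S, 2), Mul(Rational(-36, 5), S)))
Mul(Function('E')(o), 166) = Mul(Add(-12, Pow(-90, 2), Mul(Rational(-36, 5), -90)), 166) = Mul(Add(-12, 8100, 648), 166) = Mul(8736, 166) = 1450176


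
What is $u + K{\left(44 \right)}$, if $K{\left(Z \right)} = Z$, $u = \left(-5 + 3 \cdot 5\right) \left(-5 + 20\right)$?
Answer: $194$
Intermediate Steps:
$u = 150$ ($u = \left(-5 + 15\right) 15 = 10 \cdot 15 = 150$)
$u + K{\left(44 \right)} = 150 + 44 = 194$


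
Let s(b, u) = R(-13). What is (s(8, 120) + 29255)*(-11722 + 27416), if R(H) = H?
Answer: 458923948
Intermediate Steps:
s(b, u) = -13
(s(8, 120) + 29255)*(-11722 + 27416) = (-13 + 29255)*(-11722 + 27416) = 29242*15694 = 458923948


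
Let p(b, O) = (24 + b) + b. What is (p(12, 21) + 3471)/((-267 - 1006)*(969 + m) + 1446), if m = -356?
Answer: -3519/778903 ≈ -0.0045179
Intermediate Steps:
p(b, O) = 24 + 2*b
(p(12, 21) + 3471)/((-267 - 1006)*(969 + m) + 1446) = ((24 + 2*12) + 3471)/((-267 - 1006)*(969 - 356) + 1446) = ((24 + 24) + 3471)/(-1273*613 + 1446) = (48 + 3471)/(-780349 + 1446) = 3519/(-778903) = 3519*(-1/778903) = -3519/778903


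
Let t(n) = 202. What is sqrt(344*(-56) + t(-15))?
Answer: 3*I*sqrt(2118) ≈ 138.07*I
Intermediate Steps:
sqrt(344*(-56) + t(-15)) = sqrt(344*(-56) + 202) = sqrt(-19264 + 202) = sqrt(-19062) = 3*I*sqrt(2118)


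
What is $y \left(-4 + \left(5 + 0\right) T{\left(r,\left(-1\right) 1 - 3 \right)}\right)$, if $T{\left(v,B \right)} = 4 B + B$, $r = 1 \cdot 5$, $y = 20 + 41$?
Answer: $-6344$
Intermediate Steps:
$y = 61$
$r = 5$
$T{\left(v,B \right)} = 5 B$
$y \left(-4 + \left(5 + 0\right) T{\left(r,\left(-1\right) 1 - 3 \right)}\right) = 61 \left(-4 + \left(5 + 0\right) 5 \left(\left(-1\right) 1 - 3\right)\right) = 61 \left(-4 + 5 \cdot 5 \left(-1 - 3\right)\right) = 61 \left(-4 + 5 \cdot 5 \left(-4\right)\right) = 61 \left(-4 + 5 \left(-20\right)\right) = 61 \left(-4 - 100\right) = 61 \left(-104\right) = -6344$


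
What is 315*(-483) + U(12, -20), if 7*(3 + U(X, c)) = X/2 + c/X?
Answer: -3195095/21 ≈ -1.5215e+5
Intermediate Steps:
U(X, c) = -3 + X/14 + c/(7*X) (U(X, c) = -3 + (X/2 + c/X)/7 = -3 + (X/14 + c/(7*X)) = -3 + X/14 + c/(7*X))
315*(-483) + U(12, -20) = 315*(-483) + (-3 + (1/14)*12 + (1/7)*(-20)/12) = -152145 + (-3 + 6/7 + (1/7)*(-20)*(1/12)) = -152145 + (-3 + 6/7 - 5/21) = -152145 - 50/21 = -3195095/21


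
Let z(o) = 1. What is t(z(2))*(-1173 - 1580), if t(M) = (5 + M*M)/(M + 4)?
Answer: -16518/5 ≈ -3303.6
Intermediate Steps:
t(M) = (5 + M²)/(4 + M)
t(z(2))*(-1173 - 1580) = ((5 + 1²)/(4 + 1))*(-1173 - 1580) = ((5 + 1)/5)*(-2753) = ((⅕)*6)*(-2753) = (6/5)*(-2753) = -16518/5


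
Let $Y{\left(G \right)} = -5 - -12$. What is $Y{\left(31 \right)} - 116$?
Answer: $-109$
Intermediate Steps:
$Y{\left(G \right)} = 7$ ($Y{\left(G \right)} = -5 + 12 = 7$)
$Y{\left(31 \right)} - 116 = 7 - 116 = -109$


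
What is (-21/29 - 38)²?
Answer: 1261129/841 ≈ 1499.6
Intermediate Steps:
(-21/29 - 38)² = (-1123/29)² = 1261129/841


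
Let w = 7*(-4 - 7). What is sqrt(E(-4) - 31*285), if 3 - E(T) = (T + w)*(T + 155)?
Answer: sqrt(3399) ≈ 58.301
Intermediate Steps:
w = -77 (w = 7*(-11) = -77)
E(T) = 3 - (-77 + T)*(155 + T) (E(T) = 3 - (T - 77)*(T + 155) = 3 - (-77 + T)*(155 + T))
sqrt(E(-4) - 31*285) = sqrt((11938 - 1*(-4)**2 - 78*(-4)) - 31*285) = sqrt((11938 - 1*16 + 312) - 8835) = sqrt((11938 - 16 + 312) - 8835) = sqrt(12234 - 8835) = sqrt(3399)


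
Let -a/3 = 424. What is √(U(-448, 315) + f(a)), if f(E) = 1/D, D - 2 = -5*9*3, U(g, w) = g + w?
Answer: I*√2352770/133 ≈ 11.533*I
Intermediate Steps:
a = -1272 (a = -3*424 = -1272)
D = -133 (D = 2 - 5*9*3 = 2 - 45*3 = 2 - 135 = -133)
f(E) = -1/133 (f(E) = 1/(-133) = -1/133)
√(U(-448, 315) + f(a)) = √((-448 + 315) - 1/133) = √(-133 - 1/133) = √(-17690/133) = I*√2352770/133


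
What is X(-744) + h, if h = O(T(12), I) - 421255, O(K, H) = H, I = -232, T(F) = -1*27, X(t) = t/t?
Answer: -421486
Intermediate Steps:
X(t) = 1
T(F) = -27
h = -421487 (h = -232 - 421255 = -421487)
X(-744) + h = 1 - 421487 = -421486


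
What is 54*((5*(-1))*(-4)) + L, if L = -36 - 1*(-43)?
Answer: 1087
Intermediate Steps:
L = 7 (L = -36 + 43 = 7)
54*((5*(-1))*(-4)) + L = 54*((5*(-1))*(-4)) + 7 = 54*(-5*(-4)) + 7 = 54*20 + 7 = 1080 + 7 = 1087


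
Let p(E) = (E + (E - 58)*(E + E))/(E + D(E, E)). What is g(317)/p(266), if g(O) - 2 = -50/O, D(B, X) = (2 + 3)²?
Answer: 28324/5860379 ≈ 0.0048331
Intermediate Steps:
D(B, X) = 25 (D(B, X) = 5² = 25)
p(E) = (E + 2*E*(-58 + E))/(25 + E) (p(E) = (E + (E - 58)*(E + E))/(E + 25) = (E + (-58 + E)*(2*E))/(25 + E) = (E + 2*E*(-58 + E))/(25 + E))
g(O) = 2 - 50/O
g(317)/p(266) = (2 - 50/317)/((266*(-115 + 2*266)/(25 + 266))) = (2 - 50*1/317)/((266*(-115 + 532)/291)) = (2 - 50/317)/((266*(1/291)*417)) = 584/(317*(36974/97)) = (584/317)*(97/36974) = 28324/5860379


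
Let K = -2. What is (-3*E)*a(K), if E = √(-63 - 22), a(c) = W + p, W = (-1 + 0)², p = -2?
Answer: 3*I*√85 ≈ 27.659*I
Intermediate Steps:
W = 1 (W = (-1)² = 1)
a(c) = -1 (a(c) = 1 - 2 = -1)
E = I*√85 (E = √(-85) = I*√85 ≈ 9.2195*I)
(-3*E)*a(K) = -3*I*√85*(-1) = 3*I*√85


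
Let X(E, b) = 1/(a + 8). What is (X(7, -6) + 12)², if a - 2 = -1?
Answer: 11881/81 ≈ 146.68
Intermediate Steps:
a = 1 (a = 2 - 1 = 1)
X(E, b) = ⅑ (X(E, b) = 1/(1 + 8) = 1/9 = ⅑)
(X(7, -6) + 12)² = (⅑ + 12)² = (109/9)² = 11881/81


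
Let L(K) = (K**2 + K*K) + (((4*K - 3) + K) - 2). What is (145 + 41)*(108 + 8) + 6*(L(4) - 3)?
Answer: 21840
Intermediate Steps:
L(K) = -5 + 2*K**2 + 5*K (L(K) = (K**2 + K**2) + (((-3 + 4*K) + K) - 2) = 2*K**2 + ((-3 + 5*K) - 2) = 2*K**2 + (-5 + 5*K) = -5 + 2*K**2 + 5*K)
(145 + 41)*(108 + 8) + 6*(L(4) - 3) = (145 + 41)*(108 + 8) + 6*((-5 + 2*4**2 + 5*4) - 3) = 186*116 + 6*((-5 + 2*16 + 20) - 3) = 21576 + 6*((-5 + 32 + 20) - 3) = 21576 + 6*(47 - 3) = 21576 + 6*44 = 21576 + 264 = 21840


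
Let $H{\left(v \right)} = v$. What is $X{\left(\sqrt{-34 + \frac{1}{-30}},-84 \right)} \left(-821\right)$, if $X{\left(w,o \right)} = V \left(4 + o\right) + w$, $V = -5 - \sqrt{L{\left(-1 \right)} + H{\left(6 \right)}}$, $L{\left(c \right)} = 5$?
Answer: $-328400 - 65680 \sqrt{11} - \frac{821 i \sqrt{30630}}{30} \approx -5.4624 \cdot 10^{5} - 4789.6 i$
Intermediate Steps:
$V = -5 - \sqrt{11}$ ($V = -5 - \sqrt{5 + 6} = -5 - \sqrt{11} \approx -8.3166$)
$X{\left(w,o \right)} = w + \left(-5 - \sqrt{11}\right) \left(4 + o\right)$ ($X{\left(w,o \right)} = \left(-5 - \sqrt{11}\right) \left(4 + o\right) + w = w + \left(-5 - \sqrt{11}\right) \left(4 + o\right)$)
$X{\left(\sqrt{-34 + \frac{1}{-30}},-84 \right)} \left(-821\right) = \left(-20 + \sqrt{-34 + \frac{1}{-30}} - 4 \sqrt{11} - - 84 \left(5 + \sqrt{11}\right)\right) \left(-821\right) = \left(-20 + \sqrt{-34 - \frac{1}{30}} - 4 \sqrt{11} + \left(420 + 84 \sqrt{11}\right)\right) \left(-821\right) = \left(-20 + \sqrt{- \frac{1021}{30}} - 4 \sqrt{11} + \left(420 + 84 \sqrt{11}\right)\right) \left(-821\right) = \left(-20 + \frac{i \sqrt{30630}}{30} - 4 \sqrt{11} + \left(420 + 84 \sqrt{11}\right)\right) \left(-821\right) = \left(400 + 80 \sqrt{11} + \frac{i \sqrt{30630}}{30}\right) \left(-821\right) = -328400 - 65680 \sqrt{11} - \frac{821 i \sqrt{30630}}{30}$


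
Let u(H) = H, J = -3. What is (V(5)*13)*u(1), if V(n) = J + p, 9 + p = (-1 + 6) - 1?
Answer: -104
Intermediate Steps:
p = -5 (p = -9 + ((-1 + 6) - 1) = -9 + (5 - 1) = -9 + 4 = -5)
V(n) = -8 (V(n) = -3 - 5 = -8)
(V(5)*13)*u(1) = -8*13*1 = -104*1 = -104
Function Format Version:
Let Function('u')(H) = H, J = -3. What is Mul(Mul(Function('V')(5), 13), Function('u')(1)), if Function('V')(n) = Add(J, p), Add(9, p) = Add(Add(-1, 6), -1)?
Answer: -104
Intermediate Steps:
p = -5 (p = Add(-9, Add(Add(-1, 6), -1)) = Add(-9, Add(5, -1)) = Add(-9, 4) = -5)
Function('V')(n) = -8 (Function('V')(n) = Add(-3, -5) = -8)
Mul(Mul(Function('V')(5), 13), Function('u')(1)) = Mul(Mul(-8, 13), 1) = Mul(-104, 1) = -104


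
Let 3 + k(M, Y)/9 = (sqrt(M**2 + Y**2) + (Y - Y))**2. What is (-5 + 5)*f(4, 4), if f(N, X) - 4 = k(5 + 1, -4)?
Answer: 0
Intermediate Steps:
k(M, Y) = -27 + 9*M**2 + 9*Y**2 (k(M, Y) = -27 + 9*(sqrt(M**2 + Y**2) + (Y - Y))**2 = -27 + 9*(sqrt(M**2 + Y**2) + 0)**2 = -27 + 9*(sqrt(M**2 + Y**2))**2 = -27 + 9*(M**2 + Y**2) = -27 + (9*M**2 + 9*Y**2) = -27 + 9*M**2 + 9*Y**2)
f(N, X) = 445 (f(N, X) = 4 + (-27 + 9*(5 + 1)**2 + 9*(-4)**2) = 4 + (-27 + 9*6**2 + 9*16) = 4 + (-27 + 9*36 + 144) = 4 + (-27 + 324 + 144) = 4 + 441 = 445)
(-5 + 5)*f(4, 4) = (-5 + 5)*445 = 0*445 = 0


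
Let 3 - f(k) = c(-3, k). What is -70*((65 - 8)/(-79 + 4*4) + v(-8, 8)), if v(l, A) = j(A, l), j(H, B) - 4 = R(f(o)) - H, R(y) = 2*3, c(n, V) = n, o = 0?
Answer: -230/3 ≈ -76.667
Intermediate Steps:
f(k) = 6 (f(k) = 3 - 1*(-3) = 3 + 3 = 6)
R(y) = 6
j(H, B) = 10 - H (j(H, B) = 4 + (6 - H) = 10 - H)
v(l, A) = 10 - A
-70*((65 - 8)/(-79 + 4*4) + v(-8, 8)) = -70*((65 - 8)/(-79 + 4*4) + (10 - 1*8)) = -70*(57/(-79 + 16) + (10 - 8)) = -70*(57/(-63) + 2) = -70*(57*(-1/63) + 2) = -70*(-19/21 + 2) = -70*23/21 = -230/3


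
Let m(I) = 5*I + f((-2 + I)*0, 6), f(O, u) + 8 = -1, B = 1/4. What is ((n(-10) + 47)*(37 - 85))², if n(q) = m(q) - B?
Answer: 345744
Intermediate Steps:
B = ¼ ≈ 0.25000
f(O, u) = -9 (f(O, u) = -8 - 1 = -9)
m(I) = -9 + 5*I (m(I) = 5*I - 9 = -9 + 5*I)
n(q) = -37/4 + 5*q (n(q) = (-9 + 5*q) - 1*¼ = (-9 + 5*q) - ¼ = -37/4 + 5*q)
((n(-10) + 47)*(37 - 85))² = (((-37/4 + 5*(-10)) + 47)*(37 - 85))² = (((-37/4 - 50) + 47)*(-48))² = ((-237/4 + 47)*(-48))² = (-49/4*(-48))² = 588² = 345744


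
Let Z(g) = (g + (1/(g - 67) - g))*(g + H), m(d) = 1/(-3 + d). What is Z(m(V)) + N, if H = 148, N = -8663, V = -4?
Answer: -814529/94 ≈ -8665.2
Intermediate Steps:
Z(g) = (148 + g)/(-67 + g) (Z(g) = (g + (1/(g - 67) - g))*(g + 148) = (g + (1/(-67 + g) - g))*(148 + g) = (148 + g)/(-67 + g))
Z(m(V)) + N = (148 + 1/(-3 - 4))/(-67 + 1/(-3 - 4)) - 8663 = (148 + 1/(-7))/(-67 + 1/(-7)) - 8663 = (148 - ⅐)/(-67 - ⅐) - 8663 = (1035/7)/(-470/7) - 8663 = -7/470*1035/7 - 8663 = -207/94 - 8663 = -814529/94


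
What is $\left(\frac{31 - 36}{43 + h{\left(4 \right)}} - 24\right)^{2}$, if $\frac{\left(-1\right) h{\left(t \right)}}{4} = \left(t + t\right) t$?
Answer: $\frac{165649}{289} \approx 573.18$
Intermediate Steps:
$h{\left(t \right)} = - 8 t^{2}$ ($h{\left(t \right)} = - 4 \left(t + t\right) t = - 4 \cdot 2 t t = - 4 \cdot 2 t^{2} = - 8 t^{2}$)
$\left(\frac{31 - 36}{43 + h{\left(4 \right)}} - 24\right)^{2} = \left(\frac{31 - 36}{43 - 8 \cdot 4^{2}} - 24\right)^{2} = \left(- \frac{5}{43 - 128} - 24\right)^{2} = \left(- \frac{5}{-85} - 24\right)^{2} = \left(\left(-5\right) \left(- \frac{1}{85}\right) - 24\right)^{2} = \left(\frac{1}{17} - 24\right)^{2} = \left(- \frac{407}{17}\right)^{2} = \frac{165649}{289}$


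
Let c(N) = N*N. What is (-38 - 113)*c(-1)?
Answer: -151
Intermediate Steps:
c(N) = N**2
(-38 - 113)*c(-1) = (-38 - 113)*(-1)**2 = -151*1 = -151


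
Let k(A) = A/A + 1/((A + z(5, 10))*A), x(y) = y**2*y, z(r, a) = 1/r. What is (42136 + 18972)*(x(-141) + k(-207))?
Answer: -18332265634354670/107019 ≈ -1.7130e+11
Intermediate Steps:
x(y) = y**3
k(A) = 1 + 1/(A*(1/5 + A)) (k(A) = A/A + 1/((A + 1/5)*A) = 1 + 1/((A + 1/5)*A) = 1 + 1/((1/5 + A)*A) = 1 + 1/(A*(1/5 + A)))
(42136 + 18972)*(x(-141) + k(-207)) = (42136 + 18972)*((-141)**3 + (5 - 207 + 5*(-207)**2)/((-207)*(1 + 5*(-207)))) = 61108*(-2803221 - (5 - 207 + 5*42849)/(207*(1 - 1035))) = 61108*(-2803221 - 1/207*(5 - 207 + 214245)/(-1034)) = 61108*(-2803221 - 1/207*(-1/1034)*214043) = 61108*(-2803221 + 214043/214038) = 61108*(-599995602355/214038) = -18332265634354670/107019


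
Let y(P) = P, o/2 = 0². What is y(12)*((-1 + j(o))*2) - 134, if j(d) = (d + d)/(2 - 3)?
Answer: -158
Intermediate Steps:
o = 0 (o = 2*0² = 2*0 = 0)
j(d) = -2*d (j(d) = (2*d)/(-1) = (2*d)*(-1) = -2*d)
y(12)*((-1 + j(o))*2) - 134 = 12*((-1 - 2*0)*2) - 134 = 12*((-1 + 0)*2) - 134 = 12*(-1*2) - 134 = 12*(-2) - 134 = -24 - 134 = -158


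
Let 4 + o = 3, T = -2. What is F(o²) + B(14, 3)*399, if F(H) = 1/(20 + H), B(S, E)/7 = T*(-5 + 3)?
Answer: 234613/21 ≈ 11172.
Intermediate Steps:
o = -1 (o = -4 + 3 = -1)
B(S, E) = 28 (B(S, E) = 7*(-2*(-5 + 3)) = 7*(-2*(-2)) = 7*4 = 28)
F(o²) + B(14, 3)*399 = 1/(20 + (-1)²) + 28*399 = 1/(20 + 1) + 11172 = 1/21 + 11172 = 234613/21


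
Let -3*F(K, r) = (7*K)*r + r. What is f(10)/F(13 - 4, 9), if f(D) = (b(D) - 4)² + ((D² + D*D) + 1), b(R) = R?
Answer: -79/64 ≈ -1.2344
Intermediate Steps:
F(K, r) = -r/3 - 7*K*r/3 (F(K, r) = -((7*K)*r + r)/3 = -(7*K*r + r)/3 = -(r + 7*K*r)/3 = -r/3 - 7*K*r/3)
f(D) = 1 + (-4 + D)² + 2*D² (f(D) = (D - 4)² + ((D² + D*D) + 1) = (-4 + D)² + ((D² + D²) + 1) = (-4 + D)² + (2*D² + 1) = (-4 + D)² + (1 + 2*D²) = 1 + (-4 + D)² + 2*D²)
f(10)/F(13 - 4, 9) = (17 - 8*10 + 3*10²)/((-⅓*9*(1 + 7*(13 - 4)))) = (17 - 80 + 3*100)/((-⅓*9*(1 + 7*9))) = (17 - 80 + 300)/((-⅓*9*(1 + 63))) = 237/((-⅓*9*64)) = 237/(-192) = 237*(-1/192) = -79/64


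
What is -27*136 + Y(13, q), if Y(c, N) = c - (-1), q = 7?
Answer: -3658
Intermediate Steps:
Y(c, N) = 1 + c (Y(c, N) = c - 1*(-1) = c + 1 = 1 + c)
-27*136 + Y(13, q) = -27*136 + (1 + 13) = -3672 + 14 = -3658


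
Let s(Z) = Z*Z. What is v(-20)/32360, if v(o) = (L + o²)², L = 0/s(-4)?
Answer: 4000/809 ≈ 4.9444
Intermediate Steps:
s(Z) = Z²
L = 0 (L = 0/((-4)²) = 0/16 = 0*(1/16) = 0)
v(o) = o⁴ (v(o) = (0 + o²)² = (o²)² = o⁴)
v(-20)/32360 = (-20)⁴/32360 = 160000*(1/32360) = 4000/809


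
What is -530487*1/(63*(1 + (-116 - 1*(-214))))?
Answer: -58943/693 ≈ -85.055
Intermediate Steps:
-530487*1/(63*(1 + (-116 - 1*(-214)))) = -530487*1/(63*(1 + (-116 + 214))) = -530487*1/(63*(1 + 98)) = -530487/(99*63) = -530487/6237 = -530487*1/6237 = -58943/693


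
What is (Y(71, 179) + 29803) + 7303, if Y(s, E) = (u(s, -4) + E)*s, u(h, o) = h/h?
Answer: 49886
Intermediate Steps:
u(h, o) = 1
Y(s, E) = s*(1 + E) (Y(s, E) = (1 + E)*s = s*(1 + E))
(Y(71, 179) + 29803) + 7303 = (71*(1 + 179) + 29803) + 7303 = (71*180 + 29803) + 7303 = (12780 + 29803) + 7303 = 42583 + 7303 = 49886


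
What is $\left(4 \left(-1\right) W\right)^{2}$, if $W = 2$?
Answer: $64$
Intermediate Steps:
$\left(4 \left(-1\right) W\right)^{2} = \left(4 \left(-1\right) 2\right)^{2} = \left(\left(-4\right) 2\right)^{2} = \left(-8\right)^{2} = 64$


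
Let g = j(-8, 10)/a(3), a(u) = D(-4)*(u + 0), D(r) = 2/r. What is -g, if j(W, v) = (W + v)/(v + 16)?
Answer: 2/39 ≈ 0.051282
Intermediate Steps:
j(W, v) = (W + v)/(16 + v)
a(u) = -u/2 (a(u) = (2/(-4))*(u + 0) = (2*(-¼))*u = -u/2)
g = -2/39 (g = ((-8 + 10)/(16 + 10))/((-½*3)) = (2/26)/(-3/2) = ((1/26)*2)*(-⅔) = (1/13)*(-⅔) = -2/39 ≈ -0.051282)
-g = -1*(-2/39) = 2/39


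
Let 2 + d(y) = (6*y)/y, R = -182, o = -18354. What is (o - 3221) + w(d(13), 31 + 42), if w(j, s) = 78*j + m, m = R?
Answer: -21445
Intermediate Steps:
d(y) = 4 (d(y) = -2 + (6*y)/y = -2 + 6 = 4)
m = -182
w(j, s) = -182 + 78*j (w(j, s) = 78*j - 182 = -182 + 78*j)
(o - 3221) + w(d(13), 31 + 42) = (-18354 - 3221) + (-182 + 78*4) = -21575 + (-182 + 312) = -21575 + 130 = -21445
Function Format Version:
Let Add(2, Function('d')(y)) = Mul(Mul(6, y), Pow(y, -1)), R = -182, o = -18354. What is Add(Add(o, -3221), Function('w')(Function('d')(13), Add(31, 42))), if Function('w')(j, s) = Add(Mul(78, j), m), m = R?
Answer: -21445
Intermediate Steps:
Function('d')(y) = 4 (Function('d')(y) = Add(-2, Mul(Mul(6, y), Pow(y, -1))) = Add(-2, 6) = 4)
m = -182
Function('w')(j, s) = Add(-182, Mul(78, j)) (Function('w')(j, s) = Add(Mul(78, j), -182) = Add(-182, Mul(78, j)))
Add(Add(o, -3221), Function('w')(Function('d')(13), Add(31, 42))) = Add(Add(-18354, -3221), Add(-182, Mul(78, 4))) = Add(-21575, Add(-182, 312)) = Add(-21575, 130) = -21445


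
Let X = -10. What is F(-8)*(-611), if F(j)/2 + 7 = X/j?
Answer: 14053/2 ≈ 7026.5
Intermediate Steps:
F(j) = -14 - 20/j (F(j) = -14 + 2*(-10/j) = -14 - 20/j)
F(-8)*(-611) = (-14 - 20/(-8))*(-611) = (-14 - 20*(-1/8))*(-611) = (-14 + 5/2)*(-611) = -23/2*(-611) = 14053/2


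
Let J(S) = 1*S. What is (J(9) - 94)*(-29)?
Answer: 2465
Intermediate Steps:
J(S) = S
(J(9) - 94)*(-29) = (9 - 94)*(-29) = -85*(-29) = 2465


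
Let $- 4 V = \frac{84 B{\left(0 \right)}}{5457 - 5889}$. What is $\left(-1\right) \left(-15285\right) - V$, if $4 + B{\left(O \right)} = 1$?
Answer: $\frac{733687}{48} \approx 15285.0$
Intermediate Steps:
$B{\left(O \right)} = -3$ ($B{\left(O \right)} = -4 + 1 = -3$)
$V = - \frac{7}{48}$ ($V = - \frac{84 \left(-3\right) \frac{1}{5457 - 5889}}{4} = - \frac{\left(-252\right) \frac{1}{5457 - 5889}}{4} = - \frac{\left(-252\right) \frac{1}{-432}}{4} = - \frac{\left(-252\right) \left(- \frac{1}{432}\right)}{4} = \left(- \frac{1}{4}\right) \frac{7}{12} = - \frac{7}{48} \approx -0.14583$)
$\left(-1\right) \left(-15285\right) - V = \left(-1\right) \left(-15285\right) - - \frac{7}{48} = 15285 + \frac{7}{48} = \frac{733687}{48}$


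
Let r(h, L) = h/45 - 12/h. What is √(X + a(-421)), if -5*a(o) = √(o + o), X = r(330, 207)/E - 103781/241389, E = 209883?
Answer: √(-22287337059795351445 - 10368666889123543605*I*√842)/7200231555 ≈ 1.6416 - 1.7677*I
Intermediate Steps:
r(h, L) = -12/h + h/45 (r(h, L) = h*(1/45) - 12/h = h/45 - 12/h = -12/h + h/45)
X = -9286091797/21600694665 (X = (-12/330 + (1/45)*330)/209883 - 103781/241389 = (-12*1/330 + 22/3)*(1/209883) - 103781*1/241389 = (-2/55 + 22/3)*(1/209883) - 103781/241389 = (1204/165)*(1/209883) - 103781/241389 = 28/805365 - 103781/241389 = -9286091797/21600694665 ≈ -0.42990)
a(o) = -√2*√o/5 (a(o) = -√(o + o)/5 = -√2*√o/5)
√(X + a(-421)) = √(-9286091797/21600694665 - √2*√(-421)/5) = √(-9286091797/21600694665 - √2*I*√421/5) = √(-9286091797/21600694665 - I*√842/5)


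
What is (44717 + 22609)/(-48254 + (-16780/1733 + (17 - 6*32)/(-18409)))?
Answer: -715962570274/513248722061 ≈ -1.3950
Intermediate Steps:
(44717 + 22609)/(-48254 + (-16780/1733 + (17 - 6*32)/(-18409))) = 67326/(-48254 + (-16780*1/1733 + (17 - 192)*(-1/18409))) = 67326/(-48254 + (-16780/1733 - 175*(-1/18409))) = 67326/(-48254 + (-16780/1733 + 175/18409)) = 67326/(-48254 - 308599745/31902797) = 67326/(-1539746166183/31902797) = 67326*(-31902797/1539746166183) = -715962570274/513248722061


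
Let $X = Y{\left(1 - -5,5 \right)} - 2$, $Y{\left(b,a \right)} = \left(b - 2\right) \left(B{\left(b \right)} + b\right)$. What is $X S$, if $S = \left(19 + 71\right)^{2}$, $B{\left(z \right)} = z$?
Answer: $372600$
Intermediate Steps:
$Y{\left(b,a \right)} = 2 b \left(-2 + b\right)$ ($Y{\left(b,a \right)} = \left(b - 2\right) \left(b + b\right) = \left(-2 + b\right) 2 b = 2 b \left(-2 + b\right)$)
$X = 46$ ($X = 2 \left(1 - -5\right) \left(-2 + \left(1 - -5\right)\right) - 2 = 2 \left(1 + 5\right) \left(-2 + \left(1 + 5\right)\right) - 2 = 2 \cdot 6 \left(-2 + 6\right) - 2 = 2 \cdot 6 \cdot 4 - 2 = 48 - 2 = 46$)
$S = 8100$ ($S = 90^{2} = 8100$)
$X S = 46 \cdot 8100 = 372600$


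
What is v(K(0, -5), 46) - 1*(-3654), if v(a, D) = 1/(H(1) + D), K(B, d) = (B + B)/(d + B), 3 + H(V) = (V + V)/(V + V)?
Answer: 160777/44 ≈ 3654.0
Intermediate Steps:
H(V) = -2 (H(V) = -3 + (V + V)/(V + V) = -3 + (2*V)/((2*V)) = -3 + (2*V)*(1/(2*V)) = -3 + 1 = -2)
K(B, d) = 2*B/(B + d) (K(B, d) = (2*B)/(B + d) = 2*B/(B + d))
v(a, D) = 1/(-2 + D)
v(K(0, -5), 46) - 1*(-3654) = 1/(-2 + 46) - 1*(-3654) = 1/44 + 3654 = 160777/44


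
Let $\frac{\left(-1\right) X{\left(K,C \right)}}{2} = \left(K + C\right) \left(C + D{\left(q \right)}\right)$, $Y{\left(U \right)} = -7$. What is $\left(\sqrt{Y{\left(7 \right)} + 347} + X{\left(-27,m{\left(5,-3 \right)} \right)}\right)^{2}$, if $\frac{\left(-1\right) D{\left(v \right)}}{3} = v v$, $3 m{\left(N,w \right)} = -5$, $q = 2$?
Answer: $\frac{49758244}{81} - \frac{28208 \sqrt{85}}{9} \approx 5.854 \cdot 10^{5}$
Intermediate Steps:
$m{\left(N,w \right)} = - \frac{5}{3}$ ($m{\left(N,w \right)} = \frac{1}{3} \left(-5\right) = - \frac{5}{3}$)
$D{\left(v \right)} = - 3 v^{2}$ ($D{\left(v \right)} = - 3 v v = - 3 v^{2}$)
$X{\left(K,C \right)} = - 2 \left(-12 + C\right) \left(C + K\right)$ ($X{\left(K,C \right)} = - 2 \left(K + C\right) \left(C - 3 \cdot 2^{2}\right) = - 2 \left(C + K\right) \left(C - 12\right) = - 2 \left(C + K\right) \left(-12 + C\right) = - 2 \left(-12 + C\right) \left(C + K\right)$)
$\left(\sqrt{Y{\left(7 \right)} + 347} + X{\left(-27,m{\left(5,-3 \right)} \right)}\right)^{2} = \left(\sqrt{-7 + 347} + \left(- 2 \left(- \frac{5}{3}\right)^{2} + 24 \left(- \frac{5}{3}\right) + 24 \left(-27\right) - \left(- \frac{10}{3}\right) \left(-27\right)\right)\right)^{2} = \left(\sqrt{340} - \frac{7052}{9}\right)^{2} = \left(2 \sqrt{85} - \frac{7052}{9}\right)^{2} = \left(- \frac{7052}{9} + 2 \sqrt{85}\right)^{2}$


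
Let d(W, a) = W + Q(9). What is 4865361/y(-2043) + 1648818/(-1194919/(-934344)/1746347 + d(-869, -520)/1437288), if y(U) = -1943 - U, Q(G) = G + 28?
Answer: -16111471685631777484182969/5649365305327100 ≈ -2.8519e+9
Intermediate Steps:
Q(G) = 28 + G
d(W, a) = 37 + W (d(W, a) = W + (28 + 9) = W + 37 = 37 + W)
4865361/y(-2043) + 1648818/(-1194919/(-934344)/1746347 + d(-869, -520)/1437288) = 4865361/(-1943 - 1*(-2043)) + 1648818/(-1194919/(-934344)/1746347 + (37 - 869)/1437288) = 4865361/(-1943 + 2043) + 1648818/(-1194919*(-1/934344)*(1/1746347) - 832*1/1437288) = 4865361/100 + 1648818/((1194919/934344)*(1/1746347) - 104/179661) = 4865361*(1/100) + 1648818/(1194919/1631688841368 - 104/179661) = 4865361/100 + 1648818/(-56493653053271/97716949643005416) = 4865361/100 + 1648818*(-97716949643005416/56493653053271) = 4865361/100 - 161117465476480903998288/56493653053271 = -16111471685631777484182969/5649365305327100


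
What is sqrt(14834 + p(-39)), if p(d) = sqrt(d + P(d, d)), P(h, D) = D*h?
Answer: sqrt(14834 + sqrt(1482)) ≈ 121.95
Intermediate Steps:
p(d) = sqrt(d + d**2) (p(d) = sqrt(d + d*d) = sqrt(d + d**2))
sqrt(14834 + p(-39)) = sqrt(14834 + sqrt(-39*(1 - 39))) = sqrt(14834 + sqrt(-39*(-38))) = sqrt(14834 + sqrt(1482))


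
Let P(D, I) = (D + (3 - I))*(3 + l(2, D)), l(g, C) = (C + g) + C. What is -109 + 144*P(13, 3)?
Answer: 57923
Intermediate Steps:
l(g, C) = g + 2*C
P(D, I) = (5 + 2*D)*(3 + D - I) (P(D, I) = (D + (3 - I))*(3 + (2 + 2*D)) = (3 + D - I)*(5 + 2*D) = (5 + 2*D)*(3 + D - I))
-109 + 144*P(13, 3) = -109 + 144*(15 - 5*3 + 2*13² + 11*13 - 2*13*3) = -109 + 144*(15 - 15 + 2*169 + 143 - 78) = -109 + 144*(15 - 15 + 338 + 143 - 78) = -109 + 144*403 = -109 + 58032 = 57923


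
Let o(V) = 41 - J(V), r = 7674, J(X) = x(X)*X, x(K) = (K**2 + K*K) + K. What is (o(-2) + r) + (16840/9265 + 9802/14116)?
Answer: 101090221495/13078474 ≈ 7729.5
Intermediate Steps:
x(K) = K + 2*K**2 (x(K) = (K**2 + K**2) + K = 2*K**2 + K = K + 2*K**2)
J(X) = X**2*(1 + 2*X) (J(X) = (X*(1 + 2*X))*X = X**2*(1 + 2*X))
o(V) = 41 - V**2*(1 + 2*V)
(o(-2) + r) + (16840/9265 + 9802/14116) = ((41 - 1*(-2)**2 - 2*(-2)**3) + 7674) + (16840/9265 + 9802/14116) = ((41 - 1*4 - 2*(-8)) + 7674) + (16840*(1/9265) + 9802*(1/14116)) = ((41 - 4 + 16) + 7674) + (3368/1853 + 4901/7058) = (53 + 7674) + 32852897/13078474 = 7727 + 32852897/13078474 = 101090221495/13078474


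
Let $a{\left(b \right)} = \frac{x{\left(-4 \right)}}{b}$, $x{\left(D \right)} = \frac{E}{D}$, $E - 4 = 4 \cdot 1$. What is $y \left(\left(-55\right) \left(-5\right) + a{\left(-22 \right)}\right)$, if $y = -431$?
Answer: $- \frac{1304206}{11} \approx -1.1856 \cdot 10^{5}$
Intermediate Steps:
$E = 8$ ($E = 4 + 4 \cdot 1 = 4 + 4 = 8$)
$x{\left(D \right)} = \frac{8}{D}$
$a{\left(b \right)} = - \frac{2}{b}$ ($a{\left(b \right)} = \frac{8 \frac{1}{-4}}{b} = \frac{8 \left(- \frac{1}{4}\right)}{b} = - \frac{2}{b}$)
$y \left(\left(-55\right) \left(-5\right) + a{\left(-22 \right)}\right) = - 431 \left(\left(-55\right) \left(-5\right) - \frac{2}{-22}\right) = - 431 \left(275 - - \frac{1}{11}\right) = - 431 \left(275 + \frac{1}{11}\right) = \left(-431\right) \frac{3026}{11} = - \frac{1304206}{11}$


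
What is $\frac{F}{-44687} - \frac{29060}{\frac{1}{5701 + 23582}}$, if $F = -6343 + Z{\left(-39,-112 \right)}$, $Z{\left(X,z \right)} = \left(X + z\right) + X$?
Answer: $- \frac{38027027367727}{44687} \approx -8.5096 \cdot 10^{8}$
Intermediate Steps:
$Z{\left(X,z \right)} = z + 2 X$
$F = -6533$ ($F = -6343 + \left(-112 + 2 \left(-39\right)\right) = -6343 - 190 = -6533$)
$\frac{F}{-44687} - \frac{29060}{\frac{1}{5701 + 23582}} = - \frac{6533}{-44687} - \frac{29060}{\frac{1}{5701 + 23582}} = \left(-6533\right) \left(- \frac{1}{44687}\right) - \frac{29060}{\frac{1}{29283}} = \frac{6533}{44687} - 29060 \frac{1}{\frac{1}{29283}} = \frac{6533}{44687} - 850963980 = - \frac{38027027367727}{44687}$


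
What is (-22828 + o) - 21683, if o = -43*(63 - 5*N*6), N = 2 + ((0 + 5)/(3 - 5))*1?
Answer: -47865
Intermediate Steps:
N = -½ (N = 2 + (5/(-2))*1 = 2 + (5*(-½))*1 = 2 - 5/2*1 = 2 - 5/2 = -½ ≈ -0.50000)
o = -3354 (o = -43*(63 - 5*(-½)*6) = -43*(63 + (5/2)*6) = -43*(63 + 15) = -43*78 = -3354)
(-22828 + o) - 21683 = (-22828 - 3354) - 21683 = -26182 - 21683 = -47865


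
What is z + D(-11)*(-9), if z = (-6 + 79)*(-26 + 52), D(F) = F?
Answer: 1997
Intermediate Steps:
z = 1898 (z = 73*26 = 1898)
z + D(-11)*(-9) = 1898 - 11*(-9) = 1898 + 99 = 1997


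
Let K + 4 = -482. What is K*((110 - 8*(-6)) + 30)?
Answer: -91368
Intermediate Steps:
K = -486 (K = -4 - 482 = -486)
K*((110 - 8*(-6)) + 30) = -486*((110 - 8*(-6)) + 30) = -486*((110 - 1*(-48)) + 30) = -486*((110 + 48) + 30) = -486*(158 + 30) = -486*188 = -91368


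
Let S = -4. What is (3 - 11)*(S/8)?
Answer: 4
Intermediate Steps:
(3 - 11)*(S/8) = (3 - 11)*(-4/8) = -(-32)/8 = -8*(-1/2) = 4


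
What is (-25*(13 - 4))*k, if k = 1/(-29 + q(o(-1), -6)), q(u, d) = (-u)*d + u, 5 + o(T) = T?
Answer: 225/71 ≈ 3.1690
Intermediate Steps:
o(T) = -5 + T
q(u, d) = u - d*u (q(u, d) = -d*u + u = u - d*u)
k = -1/71 (k = 1/(-29 + (-5 - 1)*(1 - 1*(-6))) = 1/(-29 - 6*(1 + 6)) = 1/(-29 - 6*7) = 1/(-29 - 42) = 1/(-71) = -1/71 ≈ -0.014085)
(-25*(13 - 4))*k = -25*(13 - 4)*(-1/71) = -25*9*(-1/71) = -225*(-1/71) = 225/71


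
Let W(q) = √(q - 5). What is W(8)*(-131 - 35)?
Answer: -166*√3 ≈ -287.52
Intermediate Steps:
W(q) = √(-5 + q)
W(8)*(-131 - 35) = √(-5 + 8)*(-131 - 35) = √3*(-166) = -166*√3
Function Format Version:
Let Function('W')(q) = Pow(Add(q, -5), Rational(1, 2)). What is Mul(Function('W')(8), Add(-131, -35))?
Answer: Mul(-166, Pow(3, Rational(1, 2))) ≈ -287.52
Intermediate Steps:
Function('W')(q) = Pow(Add(-5, q), Rational(1, 2))
Mul(Function('W')(8), Add(-131, -35)) = Mul(Pow(Add(-5, 8), Rational(1, 2)), Add(-131, -35)) = Mul(Pow(3, Rational(1, 2)), -166) = Mul(-166, Pow(3, Rational(1, 2)))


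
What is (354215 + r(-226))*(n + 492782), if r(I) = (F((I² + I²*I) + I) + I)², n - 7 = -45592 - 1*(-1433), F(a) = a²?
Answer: 7825643501846635917361139103050450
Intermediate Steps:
n = -44152 (n = 7 + (-45592 - 1*(-1433)) = 7 + (-45592 + 1433) = 7 - 44159 = -44152)
r(I) = (I + (I + I² + I³)²)² (r(I) = (((I² + I²*I) + I)² + I)² = (((I² + I³) + I)² + I)² = ((I + I² + I³)² + I)² = (I + (I + I² + I³)²)²)
(354215 + r(-226))*(n + 492782) = (354215 + (-226)²*(1 - 226*(1 - 226 + (-226)²)²)²)*(-44152 + 492782) = (354215 + 51076*(1 - 226*(1 - 226 + 51076)²)²)*448630 = (354215 + 51076*(1 - 226*50851²)²)*448630 = (354215 + 51076*(1 - 226*2585824201)²)*448630 = (354215 + 51076*(1 - 584396269426)²)*448630 = (354215 + 51076*(-584396269425)²)*448630 = (354215 + 51076*341518999717857189830625)*448630 = (354215 + 17443424429589273827789002500)*448630 = 17443424429589273827789356715*448630 = 7825643501846635917361139103050450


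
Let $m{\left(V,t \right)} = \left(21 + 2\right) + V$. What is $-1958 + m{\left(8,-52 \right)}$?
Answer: $-1927$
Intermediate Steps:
$m{\left(V,t \right)} = 23 + V$
$-1958 + m{\left(8,-52 \right)} = -1958 + \left(23 + 8\right) = -1958 + 31 = -1927$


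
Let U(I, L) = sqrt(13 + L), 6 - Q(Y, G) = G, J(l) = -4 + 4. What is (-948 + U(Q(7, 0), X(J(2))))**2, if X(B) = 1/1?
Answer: (948 - sqrt(14))**2 ≈ 8.9162e+5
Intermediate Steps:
J(l) = 0
Q(Y, G) = 6 - G
X(B) = 1
(-948 + U(Q(7, 0), X(J(2))))**2 = (-948 + sqrt(13 + 1))**2 = (-948 + sqrt(14))**2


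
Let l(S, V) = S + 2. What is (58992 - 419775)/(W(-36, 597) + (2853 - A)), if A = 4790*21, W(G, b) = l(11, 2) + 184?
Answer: 360783/97540 ≈ 3.6988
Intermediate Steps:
l(S, V) = 2 + S
W(G, b) = 197 (W(G, b) = (2 + 11) + 184 = 13 + 184 = 197)
A = 100590
(58992 - 419775)/(W(-36, 597) + (2853 - A)) = (58992 - 419775)/(197 + (2853 - 1*100590)) = -360783/(197 + (2853 - 100590)) = -360783/(197 - 97737) = -360783/(-97540) = -360783*(-1/97540) = 360783/97540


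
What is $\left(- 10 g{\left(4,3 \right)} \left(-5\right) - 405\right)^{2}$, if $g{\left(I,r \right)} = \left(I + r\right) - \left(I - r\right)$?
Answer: $11025$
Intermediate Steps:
$g{\left(I,r \right)} = 2 r$
$\left(- 10 g{\left(4,3 \right)} \left(-5\right) - 405\right)^{2} = \left(- 10 \cdot 2 \cdot 3 \left(-5\right) - 405\right)^{2} = \left(\left(-10\right) 6 \left(-5\right) - 405\right)^{2} = \left(\left(-60\right) \left(-5\right) - 405\right)^{2} = \left(300 - 405\right)^{2} = \left(-105\right)^{2} = 11025$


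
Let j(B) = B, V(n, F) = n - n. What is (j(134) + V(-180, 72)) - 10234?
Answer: -10100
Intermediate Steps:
V(n, F) = 0
(j(134) + V(-180, 72)) - 10234 = (134 + 0) - 10234 = 134 - 10234 = -10100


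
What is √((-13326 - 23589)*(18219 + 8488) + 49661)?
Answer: 2*I*√246459811 ≈ 31398.0*I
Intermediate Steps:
√((-13326 - 23589)*(18219 + 8488) + 49661) = √(-36915*26707 + 49661) = √(-985888905 + 49661) = √(-985839244) = 2*I*√246459811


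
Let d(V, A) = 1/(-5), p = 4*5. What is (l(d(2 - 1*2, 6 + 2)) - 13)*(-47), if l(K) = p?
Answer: -329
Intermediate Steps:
p = 20
d(V, A) = -⅕
l(K) = 20
(l(d(2 - 1*2, 6 + 2)) - 13)*(-47) = (20 - 13)*(-47) = 7*(-47) = -329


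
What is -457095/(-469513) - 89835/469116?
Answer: 57417292555/73418686836 ≈ 0.78205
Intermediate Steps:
-457095/(-469513) - 89835/469116 = -457095*(-1/469513) - 89835*1/469116 = 457095/469513 - 29945/156372 = 57417292555/73418686836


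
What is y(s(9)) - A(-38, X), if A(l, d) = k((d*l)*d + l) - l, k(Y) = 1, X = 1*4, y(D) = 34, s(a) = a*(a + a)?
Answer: -5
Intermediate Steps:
s(a) = 2*a² (s(a) = a*(2*a) = 2*a²)
X = 4
A(l, d) = 1 - l
y(s(9)) - A(-38, X) = 34 - (1 - 1*(-38)) = 34 - (1 + 38) = 34 - 1*39 = 34 - 39 = -5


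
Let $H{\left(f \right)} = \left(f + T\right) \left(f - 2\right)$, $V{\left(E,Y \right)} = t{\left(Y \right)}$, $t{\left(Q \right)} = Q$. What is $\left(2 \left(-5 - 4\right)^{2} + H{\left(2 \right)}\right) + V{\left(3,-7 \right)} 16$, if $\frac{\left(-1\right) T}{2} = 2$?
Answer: $50$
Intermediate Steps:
$T = -4$ ($T = \left(-2\right) 2 = -4$)
$V{\left(E,Y \right)} = Y$
$H{\left(f \right)} = \left(-4 + f\right) \left(-2 + f\right)$ ($H{\left(f \right)} = \left(f - 4\right) \left(f - 2\right) = \left(-4 + f\right) \left(-2 + f\right)$)
$\left(2 \left(-5 - 4\right)^{2} + H{\left(2 \right)}\right) + V{\left(3,-7 \right)} 16 = \left(2 \left(-5 - 4\right)^{2} + \left(8 + 2^{2} - 12\right)\right) - 112 = \left(2 \left(-9\right)^{2} + \left(8 + 4 - 12\right)\right) - 112 = \left(2 \cdot 81 + 0\right) - 112 = \left(162 + 0\right) - 112 = 162 - 112 = 50$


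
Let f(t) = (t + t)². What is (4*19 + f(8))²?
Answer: 110224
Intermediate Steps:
f(t) = 4*t² (f(t) = (2*t)² = 4*t²)
(4*19 + f(8))² = (4*19 + 4*8²)² = (76 + 4*64)² = (76 + 256)² = 332² = 110224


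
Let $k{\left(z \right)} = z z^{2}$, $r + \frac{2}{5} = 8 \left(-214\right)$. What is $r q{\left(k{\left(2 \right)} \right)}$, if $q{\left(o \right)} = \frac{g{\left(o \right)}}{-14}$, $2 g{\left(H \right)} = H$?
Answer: $\frac{17124}{35} \approx 489.26$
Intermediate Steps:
$g{\left(H \right)} = \frac{H}{2}$
$r = - \frac{8562}{5}$ ($r = - \frac{2}{5} + 8 \left(-214\right) = - \frac{2}{5} - 1712 = - \frac{8562}{5} \approx -1712.4$)
$k{\left(z \right)} = z^{3}$
$q{\left(o \right)} = - \frac{o}{28}$ ($q{\left(o \right)} = \frac{\frac{1}{2} o}{-14} = \frac{o}{2} \left(- \frac{1}{14}\right) = - \frac{o}{28}$)
$r q{\left(k{\left(2 \right)} \right)} = - \frac{8562 \left(- \frac{2^{3}}{28}\right)}{5} = - \frac{8562 \left(\left(- \frac{1}{28}\right) 8\right)}{5} = \left(- \frac{8562}{5}\right) \left(- \frac{2}{7}\right) = \frac{17124}{35}$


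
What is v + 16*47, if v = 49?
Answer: 801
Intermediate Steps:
v + 16*47 = 49 + 16*47 = 49 + 752 = 801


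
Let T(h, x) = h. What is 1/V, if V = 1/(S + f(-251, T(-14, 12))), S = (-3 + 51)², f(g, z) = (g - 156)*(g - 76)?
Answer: 135393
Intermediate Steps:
f(g, z) = (-156 + g)*(-76 + g)
S = 2304 (S = 48² = 2304)
V = 1/135393 (V = 1/(2304 + (11856 + (-251)² - 232*(-251))) = 1/(2304 + (11856 + 63001 + 58232)) = 1/(2304 + 133089) = 1/135393 ≈ 7.3859e-6)
1/V = 1/(1/135393) = 135393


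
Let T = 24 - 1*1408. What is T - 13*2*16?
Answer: -1800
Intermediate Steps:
T = -1384 (T = 24 - 1408 = -1384)
T - 13*2*16 = -1384 - 13*2*16 = -1384 - 26*16 = -1384 - 416 = -1800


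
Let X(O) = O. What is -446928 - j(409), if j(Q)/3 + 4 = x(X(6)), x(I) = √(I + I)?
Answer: -446916 - 6*√3 ≈ -4.4693e+5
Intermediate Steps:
x(I) = √2*√I (x(I) = √(2*I) = √2*√I)
j(Q) = -12 + 6*√3 (j(Q) = -12 + 3*(√2*√6) = -12 + 3*(2*√3) = -12 + 6*√3)
-446928 - j(409) = -446928 - (-12 + 6*√3) = -446928 + (12 - 6*√3) = -446916 - 6*√3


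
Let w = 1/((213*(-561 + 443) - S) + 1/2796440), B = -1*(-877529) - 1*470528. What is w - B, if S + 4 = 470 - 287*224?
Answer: -44032897169321281/108188670721 ≈ -4.0700e+5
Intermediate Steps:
S = -63822 (S = -4 + (470 - 287*224) = -4 + (470 - 64288) = -4 - 63818 = -63822)
B = 407001 (B = 877529 - 470528 = 407001)
w = 2796440/108188670721 (w = 1/((213*(-561 + 443) - 1*(-63822)) + 1/2796440) = 1/((213*(-118) + 63822) + 1/2796440) = 1/((-25134 + 63822) + 1/2796440) = 1/(38688 + 1/2796440) = 1/(108188670721/2796440) = 2796440/108188670721 ≈ 2.5848e-5)
w - B = 2796440/108188670721 - 1*407001 = 2796440/108188670721 - 407001 = -44032897169321281/108188670721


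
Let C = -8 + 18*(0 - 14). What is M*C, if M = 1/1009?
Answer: -260/1009 ≈ -0.25768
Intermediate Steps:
M = 1/1009 ≈ 0.00099108
C = -260 (C = -8 + 18*(-14) = -8 - 252 = -260)
M*C = (1/1009)*(-260) = -260/1009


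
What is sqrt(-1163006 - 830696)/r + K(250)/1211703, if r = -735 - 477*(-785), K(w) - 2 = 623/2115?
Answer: 4853/2562751845 + I*sqrt(1993702)/373710 ≈ 1.8937e-6 + 0.0037783*I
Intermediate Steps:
K(w) = 4853/2115 (K(w) = 2 + 623/2115 = 4853/2115)
r = 373710 (r = -735 + 374445 = 373710)
sqrt(-1163006 - 830696)/r + K(250)/1211703 = sqrt(-1163006 - 830696)/373710 + (4853/2115)/1211703 = sqrt(-1993702)*(1/373710) + (4853/2115)*(1/1211703) = (I*sqrt(1993702))*(1/373710) + 4853/2562751845 = I*sqrt(1993702)/373710 + 4853/2562751845 = 4853/2562751845 + I*sqrt(1993702)/373710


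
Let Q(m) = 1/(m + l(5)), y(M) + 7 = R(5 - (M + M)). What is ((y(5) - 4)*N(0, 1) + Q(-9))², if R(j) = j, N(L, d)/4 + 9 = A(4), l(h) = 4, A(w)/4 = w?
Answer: 5022081/25 ≈ 2.0088e+5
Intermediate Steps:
A(w) = 4*w
N(L, d) = 28 (N(L, d) = -36 + 4*(4*4) = -36 + 4*16 = -36 + 64 = 28)
y(M) = -2 - 2*M (y(M) = -7 + (5 - (M + M)) = -7 + (5 - 2*M) = -2 - 2*M)
Q(m) = 1/(4 + m) (Q(m) = 1/(m + 4) = 1/(4 + m))
((y(5) - 4)*N(0, 1) + Q(-9))² = (((-2 - 2*5) - 4)*28 + 1/(4 - 9))² = (((-2 - 10) - 4)*28 + 1/(-5))² = ((-12 - 4)*28 - ⅕)² = (-16*28 - ⅕)² = (-448 - ⅕)² = (-2241/5)² = 5022081/25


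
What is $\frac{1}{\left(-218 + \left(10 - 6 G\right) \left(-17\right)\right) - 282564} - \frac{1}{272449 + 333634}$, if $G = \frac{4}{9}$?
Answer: $- \frac{2666969}{514394763760} \approx -5.1847 \cdot 10^{-6}$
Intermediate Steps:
$G = \frac{4}{9}$ ($G = 4 \cdot \frac{1}{9} = \frac{4}{9} \approx 0.44444$)
$\frac{1}{\left(-218 + \left(10 - 6 G\right) \left(-17\right)\right) - 282564} - \frac{1}{272449 + 333634} = \frac{1}{\left(-218 + \left(10 - \frac{8}{3}\right) \left(-17\right)\right) - 282564} - \frac{1}{272449 + 333634} = \frac{1}{\left(-218 + \left(10 - \frac{8}{3}\right) \left(-17\right)\right) - 282564} - \frac{1}{606083} = \frac{1}{\left(-218 + \frac{22}{3} \left(-17\right)\right) - 282564} - \frac{1}{606083} = \frac{1}{\left(-218 - \frac{374}{3}\right) - 282564} - \frac{1}{606083} = \frac{1}{- \frac{1028}{3} - 282564} - \frac{1}{606083} = \frac{1}{- \frac{848720}{3}} - \frac{1}{606083} = - \frac{3}{848720} - \frac{1}{606083} = - \frac{2666969}{514394763760}$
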